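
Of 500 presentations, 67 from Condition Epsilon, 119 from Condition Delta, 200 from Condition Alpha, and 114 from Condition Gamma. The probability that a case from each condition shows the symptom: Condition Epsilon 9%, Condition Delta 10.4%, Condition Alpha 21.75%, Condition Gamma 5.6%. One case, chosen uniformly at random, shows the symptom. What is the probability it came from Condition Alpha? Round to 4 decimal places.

0.6370

Compute prior × likelihood for every hypothesis:
  Condition Epsilon: 0.134 × 0.09 = 0.01206
  Condition Delta: 0.238 × 0.104 = 0.024752
  Condition Alpha: 0.4 × 0.2175 = 0.087
  Condition Gamma: 0.228 × 0.056 = 0.012768
Normalizing constant = 0.13658.
P(Condition Alpha | evidence) = 0.087 / 0.13658 ≈ 0.6370.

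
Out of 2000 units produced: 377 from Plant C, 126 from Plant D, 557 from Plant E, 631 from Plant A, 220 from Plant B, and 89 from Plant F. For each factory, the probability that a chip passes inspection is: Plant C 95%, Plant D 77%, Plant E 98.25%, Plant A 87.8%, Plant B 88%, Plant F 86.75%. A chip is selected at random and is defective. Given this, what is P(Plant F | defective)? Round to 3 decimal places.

Taking complements, P(defective | each) = Plant C 0.05, Plant D 0.23, Plant E 0.0175, Plant A 0.122, Plant B 0.12, Plant F 0.1325.
By Bayes' rule, posterior ∝ prior × likelihood:
  Plant C: 0.1885 × 0.05 = 0.009425
  Plant D: 0.063 × 0.23 = 0.01449
  Plant E: 0.2785 × 0.0175 = 0.00487375
  Plant A: 0.3155 × 0.122 = 0.038491
  Plant B: 0.11 × 0.12 = 0.0132
  Plant F: 0.0445 × 0.1325 = 0.00589625
Normalizing constant = 0.086376.
P(Plant F | evidence) = 0.00589625 / 0.086376 ≈ 0.068.

0.068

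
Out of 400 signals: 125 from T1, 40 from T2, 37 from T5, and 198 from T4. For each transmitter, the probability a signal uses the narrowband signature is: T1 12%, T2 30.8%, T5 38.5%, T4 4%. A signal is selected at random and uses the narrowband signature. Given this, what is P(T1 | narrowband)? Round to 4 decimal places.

Unnormalized posteriors (prior × likelihood):
  T1: 0.3125 × 0.12 = 0.0375
  T2: 0.1 × 0.308 = 0.0308
  T5: 0.0925 × 0.385 = 0.0356125
  T4: 0.495 × 0.04 = 0.0198
Sum = 0.1237125.
P(T1 | evidence) = 0.0375 / 0.1237125 ≈ 0.3031.

0.3031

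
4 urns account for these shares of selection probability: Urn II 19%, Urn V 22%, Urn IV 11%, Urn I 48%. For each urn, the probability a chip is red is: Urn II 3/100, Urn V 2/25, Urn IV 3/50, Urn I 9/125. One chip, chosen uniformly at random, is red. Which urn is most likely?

Compute prior × likelihood for every hypothesis:
  Urn II: 0.19 × 0.03 = 0.0057
  Urn V: 0.22 × 0.08 = 0.0176
  Urn IV: 0.11 × 0.06 = 0.0066
  Urn I: 0.48 × 0.072 = 0.03456
Total = 0.06446.
Largest term belongs to Urn I, so Urn I is most probable.

Urn I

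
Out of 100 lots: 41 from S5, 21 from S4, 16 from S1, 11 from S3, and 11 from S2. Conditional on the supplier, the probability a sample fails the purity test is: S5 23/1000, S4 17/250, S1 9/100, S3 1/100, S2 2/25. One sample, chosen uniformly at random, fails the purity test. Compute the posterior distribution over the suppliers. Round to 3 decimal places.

S5 0.196, S4 0.297, S1 0.300, S3 0.023, S2 0.183

By Bayes' rule, posterior ∝ prior × likelihood:
  S5: 0.41 × 0.023 = 0.00943
  S4: 0.21 × 0.068 = 0.01428
  S1: 0.16 × 0.09 = 0.0144
  S3: 0.11 × 0.01 = 0.0011
  S2: 0.11 × 0.08 = 0.0088
Total = 0.04801.
P(S5 | off-spec) = 0.00943/0.04801 ≈ 0.196
P(S4 | off-spec) = 0.01428/0.04801 ≈ 0.297
P(S1 | off-spec) = 0.0144/0.04801 ≈ 0.300
P(S3 | off-spec) = 0.0011/0.04801 ≈ 0.023
P(S2 | off-spec) = 0.0088/0.04801 ≈ 0.183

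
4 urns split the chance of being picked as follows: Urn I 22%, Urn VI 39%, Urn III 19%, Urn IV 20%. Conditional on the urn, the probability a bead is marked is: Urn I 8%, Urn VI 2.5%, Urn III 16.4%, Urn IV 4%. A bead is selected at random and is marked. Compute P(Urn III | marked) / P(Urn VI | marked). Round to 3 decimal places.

3.196

Unnormalized posteriors (prior × likelihood):
  Urn I: 0.22 × 0.08 = 0.0176
  Urn VI: 0.39 × 0.025 = 0.00975
  Urn III: 0.19 × 0.164 = 0.03116
  Urn IV: 0.2 × 0.04 = 0.008
Normalizing constant = 0.06651.
The ratio is 0.03116 / 0.00975 (the normalizer cancels) = 3.196.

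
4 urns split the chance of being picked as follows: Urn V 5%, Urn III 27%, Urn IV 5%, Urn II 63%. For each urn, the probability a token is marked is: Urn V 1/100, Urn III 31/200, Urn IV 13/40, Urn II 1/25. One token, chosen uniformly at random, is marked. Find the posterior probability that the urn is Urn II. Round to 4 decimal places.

0.3007

Compute prior × likelihood for every hypothesis:
  Urn V: 0.05 × 0.01 = 0.0005
  Urn III: 0.27 × 0.155 = 0.04185
  Urn IV: 0.05 × 0.325 = 0.01625
  Urn II: 0.63 × 0.04 = 0.0252
Sum = 0.0838.
P(Urn II | evidence) = 0.0252 / 0.0838 ≈ 0.3007.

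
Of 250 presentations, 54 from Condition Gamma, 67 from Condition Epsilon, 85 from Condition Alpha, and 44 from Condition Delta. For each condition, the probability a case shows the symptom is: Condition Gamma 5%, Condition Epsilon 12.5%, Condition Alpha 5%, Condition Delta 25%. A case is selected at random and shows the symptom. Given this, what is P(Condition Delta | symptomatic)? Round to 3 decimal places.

By Bayes' rule, posterior ∝ prior × likelihood:
  Condition Gamma: 0.216 × 0.05 = 0.0108
  Condition Epsilon: 0.268 × 0.125 = 0.0335
  Condition Alpha: 0.34 × 0.05 = 0.017
  Condition Delta: 0.176 × 0.25 = 0.044
Normalizing constant = 0.1053.
P(Condition Delta | evidence) = 0.044 / 0.1053 ≈ 0.418.

0.418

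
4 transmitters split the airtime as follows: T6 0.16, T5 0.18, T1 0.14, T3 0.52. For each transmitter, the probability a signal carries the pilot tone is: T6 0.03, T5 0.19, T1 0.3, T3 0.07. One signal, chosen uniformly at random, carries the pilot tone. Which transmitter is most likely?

T1

By Bayes' rule, posterior ∝ prior × likelihood:
  T6: 0.16 × 0.03 = 0.0048
  T5: 0.18 × 0.19 = 0.0342
  T1: 0.14 × 0.3 = 0.042
  T3: 0.52 × 0.07 = 0.0364
Sum = 0.1174.
Largest term belongs to T1, so T1 is most probable.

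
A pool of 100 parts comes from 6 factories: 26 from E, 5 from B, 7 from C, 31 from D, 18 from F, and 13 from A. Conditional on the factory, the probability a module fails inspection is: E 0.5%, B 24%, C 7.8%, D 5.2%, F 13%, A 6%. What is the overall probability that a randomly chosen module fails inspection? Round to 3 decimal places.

Compute prior × likelihood for every hypothesis:
  E: 0.26 × 0.005 = 0.0013
  B: 0.05 × 0.24 = 0.012
  C: 0.07 × 0.078 = 0.00546
  D: 0.31 × 0.052 = 0.01612
  F: 0.18 × 0.13 = 0.0234
  A: 0.13 × 0.06 = 0.0078
P(nonconforming) = 0.0013 + 0.012 + 0.00546 + 0.01612 + 0.0234 + 0.0078 = 0.06608 → 0.066.

0.066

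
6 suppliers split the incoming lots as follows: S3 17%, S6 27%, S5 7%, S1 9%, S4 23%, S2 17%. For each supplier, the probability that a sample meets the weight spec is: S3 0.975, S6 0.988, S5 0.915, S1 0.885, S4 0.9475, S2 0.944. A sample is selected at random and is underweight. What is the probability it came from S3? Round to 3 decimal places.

Taking complements, P(underweight | each) = S3 0.025, S6 0.012, S5 0.085, S1 0.115, S4 0.0525, S2 0.056.
Compute prior × likelihood for every hypothesis:
  S3: 0.17 × 0.025 = 0.00425
  S6: 0.27 × 0.012 = 0.00324
  S5: 0.07 × 0.085 = 0.00595
  S1: 0.09 × 0.115 = 0.01035
  S4: 0.23 × 0.0525 = 0.012075
  S2: 0.17 × 0.056 = 0.00952
Sum = 0.045385.
P(S3 | evidence) = 0.00425 / 0.045385 ≈ 0.094.

0.094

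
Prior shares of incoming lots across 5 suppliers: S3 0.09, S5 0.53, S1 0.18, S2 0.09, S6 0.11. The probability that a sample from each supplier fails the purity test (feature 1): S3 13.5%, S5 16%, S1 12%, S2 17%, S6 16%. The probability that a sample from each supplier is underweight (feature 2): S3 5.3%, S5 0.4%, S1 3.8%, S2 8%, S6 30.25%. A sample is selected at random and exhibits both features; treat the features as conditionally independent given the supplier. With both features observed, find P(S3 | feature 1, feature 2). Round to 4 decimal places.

0.0771

Unnormalized posteriors (prior × likelihood):
  S3: 0.09 × 0.135 × 0.053 = 0.00064395
  S5: 0.53 × 0.16 × 0.004 = 0.0003392
  S1: 0.18 × 0.12 × 0.038 = 0.0008208
  S2: 0.09 × 0.17 × 0.08 = 0.001224
  S6: 0.11 × 0.16 × 0.3025 = 0.005324
Normalizing constant = 0.00835195.
P(S3 | evidence) = 0.00064395 / 0.00835195 ≈ 0.0771.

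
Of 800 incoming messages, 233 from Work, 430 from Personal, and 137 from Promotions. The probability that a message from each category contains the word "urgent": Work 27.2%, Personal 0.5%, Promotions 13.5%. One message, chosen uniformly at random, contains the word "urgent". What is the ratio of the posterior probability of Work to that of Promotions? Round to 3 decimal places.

Unnormalized posteriors (prior × likelihood):
  Work: 0.29125 × 0.272 = 0.07922
  Personal: 0.5375 × 0.005 = 0.0026875
  Promotions: 0.17125 × 0.135 = 0.02311875
Sum = 0.10502625.
The ratio is 0.07922 / 0.02311875 (the normalizer cancels) = 3.427.

3.427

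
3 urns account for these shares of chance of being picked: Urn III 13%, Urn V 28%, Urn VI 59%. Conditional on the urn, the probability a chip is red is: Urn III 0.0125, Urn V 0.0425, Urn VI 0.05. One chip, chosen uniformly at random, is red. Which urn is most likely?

Prior × likelihood for each hypothesis:
  Urn III: 0.13 × 0.0125 = 0.001625
  Urn V: 0.28 × 0.0425 = 0.0119
  Urn VI: 0.59 × 0.05 = 0.0295
Sum = 0.043025.
Largest term belongs to Urn VI, so Urn VI is most probable.

Urn VI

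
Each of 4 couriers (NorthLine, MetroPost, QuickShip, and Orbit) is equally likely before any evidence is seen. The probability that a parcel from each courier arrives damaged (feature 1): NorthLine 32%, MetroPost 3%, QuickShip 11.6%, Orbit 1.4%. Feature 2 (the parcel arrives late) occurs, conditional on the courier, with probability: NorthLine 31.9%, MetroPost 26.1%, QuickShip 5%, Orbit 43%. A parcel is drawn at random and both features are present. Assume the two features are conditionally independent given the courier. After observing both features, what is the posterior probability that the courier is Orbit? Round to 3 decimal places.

Since the prior is uniform, the posterior is proportional to the likelihood:
  NorthLine: 0.32 × 0.319 = 0.10208
  MetroPost: 0.03 × 0.261 = 0.00783
  QuickShip: 0.116 × 0.05 = 0.0058
  Orbit: 0.014 × 0.43 = 0.00602
Total = 0.12173.
P(Orbit | evidence) = 0.00602 / 0.12173 ≈ 0.049.

0.049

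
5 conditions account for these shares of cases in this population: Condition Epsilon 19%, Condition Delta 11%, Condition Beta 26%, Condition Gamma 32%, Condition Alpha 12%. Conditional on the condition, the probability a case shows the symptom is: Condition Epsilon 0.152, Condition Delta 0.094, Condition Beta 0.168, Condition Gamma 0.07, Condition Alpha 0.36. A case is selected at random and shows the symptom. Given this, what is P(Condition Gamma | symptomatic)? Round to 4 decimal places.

Prior × likelihood for each hypothesis:
  Condition Epsilon: 0.19 × 0.152 = 0.02888
  Condition Delta: 0.11 × 0.094 = 0.01034
  Condition Beta: 0.26 × 0.168 = 0.04368
  Condition Gamma: 0.32 × 0.07 = 0.0224
  Condition Alpha: 0.12 × 0.36 = 0.0432
Sum = 0.1485.
P(Condition Gamma | evidence) = 0.0224 / 0.1485 ≈ 0.1508.

0.1508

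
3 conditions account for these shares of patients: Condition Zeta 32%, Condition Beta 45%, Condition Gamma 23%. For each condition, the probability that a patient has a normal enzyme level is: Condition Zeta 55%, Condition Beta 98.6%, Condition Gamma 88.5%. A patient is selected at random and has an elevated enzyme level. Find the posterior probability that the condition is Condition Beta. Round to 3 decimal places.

Taking complements, P(elevated | each) = Condition Zeta 0.45, Condition Beta 0.014, Condition Gamma 0.115.
Prior × likelihood for each hypothesis:
  Condition Zeta: 0.32 × 0.45 = 0.144
  Condition Beta: 0.45 × 0.014 = 0.0063
  Condition Gamma: 0.23 × 0.115 = 0.02645
Sum = 0.17675.
P(Condition Beta | evidence) = 0.0063 / 0.17675 ≈ 0.036.

0.036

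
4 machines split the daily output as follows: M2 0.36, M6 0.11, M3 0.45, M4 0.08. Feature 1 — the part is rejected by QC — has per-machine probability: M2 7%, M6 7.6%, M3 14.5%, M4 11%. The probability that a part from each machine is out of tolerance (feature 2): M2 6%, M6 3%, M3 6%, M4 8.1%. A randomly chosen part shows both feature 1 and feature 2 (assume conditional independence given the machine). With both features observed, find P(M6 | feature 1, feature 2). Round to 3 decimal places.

By Bayes' rule, posterior ∝ prior × likelihood:
  M2: 0.36 × 0.07 × 0.06 = 0.001512
  M6: 0.11 × 0.076 × 0.03 = 0.0002508
  M3: 0.45 × 0.145 × 0.06 = 0.003915
  M4: 0.08 × 0.11 × 0.081 = 0.0007128
Normalizing constant = 0.0063906.
P(M6 | evidence) = 0.0002508 / 0.0063906 ≈ 0.039.

0.039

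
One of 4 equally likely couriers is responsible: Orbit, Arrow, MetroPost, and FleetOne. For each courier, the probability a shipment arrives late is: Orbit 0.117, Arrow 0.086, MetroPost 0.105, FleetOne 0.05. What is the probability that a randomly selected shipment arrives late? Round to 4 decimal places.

0.0895

With a uniform prior (1/4 each), posterior ∝ likelihood:
  Orbit: 0.117
  Arrow: 0.086
  MetroPost: 0.105
  FleetOne: 0.05
P(late) = (1/4) × (0.117 + 0.086 + 0.105 + 0.05) = 0.358/4 ≈ 0.0895.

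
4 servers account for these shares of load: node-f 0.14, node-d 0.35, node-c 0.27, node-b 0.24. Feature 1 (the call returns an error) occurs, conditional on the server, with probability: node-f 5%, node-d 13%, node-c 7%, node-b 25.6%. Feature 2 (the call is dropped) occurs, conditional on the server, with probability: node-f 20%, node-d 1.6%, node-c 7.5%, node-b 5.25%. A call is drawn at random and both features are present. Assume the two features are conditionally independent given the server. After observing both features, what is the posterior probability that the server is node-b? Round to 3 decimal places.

0.476

Compute prior × likelihood for every hypothesis:
  node-f: 0.14 × 0.05 × 0.2 = 0.0014
  node-d: 0.35 × 0.13 × 0.016 = 0.000728
  node-c: 0.27 × 0.07 × 0.075 = 0.0014175
  node-b: 0.24 × 0.256 × 0.0525 = 0.0032256
Normalizing constant = 0.0067711.
P(node-b | evidence) = 0.0032256 / 0.0067711 ≈ 0.476.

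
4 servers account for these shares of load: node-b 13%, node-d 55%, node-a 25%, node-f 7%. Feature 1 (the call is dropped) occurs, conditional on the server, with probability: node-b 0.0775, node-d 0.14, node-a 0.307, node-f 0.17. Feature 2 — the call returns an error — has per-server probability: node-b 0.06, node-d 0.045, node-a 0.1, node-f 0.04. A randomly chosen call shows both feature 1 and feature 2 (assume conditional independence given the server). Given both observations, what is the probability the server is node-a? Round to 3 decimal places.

0.628

Unnormalized posteriors (prior × likelihood):
  node-b: 0.13 × 0.0775 × 0.06 = 0.0006045
  node-d: 0.55 × 0.14 × 0.045 = 0.003465
  node-a: 0.25 × 0.307 × 0.1 = 0.007675
  node-f: 0.07 × 0.17 × 0.04 = 0.000476
Normalizing constant = 0.0122205.
P(node-a | evidence) = 0.007675 / 0.0122205 ≈ 0.628.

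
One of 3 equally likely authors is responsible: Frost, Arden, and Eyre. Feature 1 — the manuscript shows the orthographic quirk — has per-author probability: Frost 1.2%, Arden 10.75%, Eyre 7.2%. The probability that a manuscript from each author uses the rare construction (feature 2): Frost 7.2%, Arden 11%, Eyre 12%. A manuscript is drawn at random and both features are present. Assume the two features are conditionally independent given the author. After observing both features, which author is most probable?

Arden

Since the prior is uniform, the posterior is proportional to the likelihood:
  Frost: 0.012 × 0.072 = 0.000864
  Arden: 0.1075 × 0.11 = 0.011825
  Eyre: 0.072 × 0.12 = 0.00864
Total = 0.021329.
Largest term belongs to Arden, so Arden is most probable.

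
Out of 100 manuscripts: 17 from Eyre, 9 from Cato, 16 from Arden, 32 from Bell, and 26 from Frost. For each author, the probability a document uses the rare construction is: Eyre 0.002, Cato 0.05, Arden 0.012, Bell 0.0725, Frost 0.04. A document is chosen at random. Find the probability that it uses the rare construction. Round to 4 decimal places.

Unnormalized posteriors (prior × likelihood):
  Eyre: 0.17 × 0.002 = 0.00034
  Cato: 0.09 × 0.05 = 0.0045
  Arden: 0.16 × 0.012 = 0.00192
  Bell: 0.32 × 0.0725 = 0.0232
  Frost: 0.26 × 0.04 = 0.0104
P(rare-form) = 0.00034 + 0.0045 + 0.00192 + 0.0232 + 0.0104 = 0.04036 → 0.0404.

0.0404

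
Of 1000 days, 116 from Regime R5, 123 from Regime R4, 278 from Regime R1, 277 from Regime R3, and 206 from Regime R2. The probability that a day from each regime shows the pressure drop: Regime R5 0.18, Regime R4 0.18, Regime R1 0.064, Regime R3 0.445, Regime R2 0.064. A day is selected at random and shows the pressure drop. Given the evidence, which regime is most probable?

By Bayes' rule, posterior ∝ prior × likelihood:
  Regime R5: 0.116 × 0.18 = 0.02088
  Regime R4: 0.123 × 0.18 = 0.02214
  Regime R1: 0.278 × 0.064 = 0.017792
  Regime R3: 0.277 × 0.445 = 0.123265
  Regime R2: 0.206 × 0.064 = 0.013184
Normalizing constant = 0.197261.
Largest term belongs to Regime R3, so Regime R3 is most probable.

Regime R3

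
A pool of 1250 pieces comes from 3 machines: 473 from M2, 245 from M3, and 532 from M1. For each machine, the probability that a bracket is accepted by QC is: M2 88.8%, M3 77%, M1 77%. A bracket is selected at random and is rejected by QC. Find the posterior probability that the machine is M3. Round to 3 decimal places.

0.243

Taking complements, P(rejected | each) = M2 0.112, M3 0.23, M1 0.23.
Prior × likelihood for each hypothesis:
  M2: 0.3784 × 0.112 = 0.0423808
  M3: 0.196 × 0.23 = 0.04508
  M1: 0.4256 × 0.23 = 0.097888
Total = 0.1853488.
P(M3 | evidence) = 0.04508 / 0.1853488 ≈ 0.243.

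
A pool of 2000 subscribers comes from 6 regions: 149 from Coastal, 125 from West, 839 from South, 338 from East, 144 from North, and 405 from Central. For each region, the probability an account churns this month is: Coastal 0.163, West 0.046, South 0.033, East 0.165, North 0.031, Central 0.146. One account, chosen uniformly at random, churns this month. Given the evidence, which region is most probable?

Central

Compute prior × likelihood for every hypothesis:
  Coastal: 0.0745 × 0.163 = 0.0121435
  West: 0.0625 × 0.046 = 0.002875
  South: 0.4195 × 0.033 = 0.0138435
  East: 0.169 × 0.165 = 0.027885
  North: 0.072 × 0.031 = 0.002232
  Central: 0.2025 × 0.146 = 0.029565
Total = 0.088544.
Largest term belongs to Central, so Central is most probable.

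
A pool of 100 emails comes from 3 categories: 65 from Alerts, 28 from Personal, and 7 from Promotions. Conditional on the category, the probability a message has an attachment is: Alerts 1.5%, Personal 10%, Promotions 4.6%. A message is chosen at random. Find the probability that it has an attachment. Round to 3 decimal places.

0.041

By Bayes' rule, posterior ∝ prior × likelihood:
  Alerts: 0.65 × 0.015 = 0.00975
  Personal: 0.28 × 0.1 = 0.028
  Promotions: 0.07 × 0.046 = 0.00322
P(attachment) = 0.00975 + 0.028 + 0.00322 = 0.04097 → 0.041.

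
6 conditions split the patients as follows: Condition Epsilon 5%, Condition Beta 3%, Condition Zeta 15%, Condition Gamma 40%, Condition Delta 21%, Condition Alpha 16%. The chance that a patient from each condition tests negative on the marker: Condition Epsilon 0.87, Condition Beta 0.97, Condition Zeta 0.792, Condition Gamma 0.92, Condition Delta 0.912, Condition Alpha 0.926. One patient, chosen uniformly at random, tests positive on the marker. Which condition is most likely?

Taking complements, P(marker-positive | each) = Condition Epsilon 0.13, Condition Beta 0.03, Condition Zeta 0.208, Condition Gamma 0.08, Condition Delta 0.088, Condition Alpha 0.074.
Compute prior × likelihood for every hypothesis:
  Condition Epsilon: 0.05 × 0.13 = 0.0065
  Condition Beta: 0.03 × 0.03 = 0.0009
  Condition Zeta: 0.15 × 0.208 = 0.0312
  Condition Gamma: 0.4 × 0.08 = 0.032
  Condition Delta: 0.21 × 0.088 = 0.01848
  Condition Alpha: 0.16 × 0.074 = 0.01184
Total = 0.10092.
Largest term belongs to Condition Gamma, so Condition Gamma is most probable.

Condition Gamma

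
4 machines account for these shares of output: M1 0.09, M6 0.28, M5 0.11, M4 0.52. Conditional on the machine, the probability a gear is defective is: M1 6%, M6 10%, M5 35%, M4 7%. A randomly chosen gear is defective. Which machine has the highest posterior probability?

By Bayes' rule, posterior ∝ prior × likelihood:
  M1: 0.09 × 0.06 = 0.0054
  M6: 0.28 × 0.1 = 0.028
  M5: 0.11 × 0.35 = 0.0385
  M4: 0.52 × 0.07 = 0.0364
Sum = 0.1083.
Largest term belongs to M5, so M5 is most probable.

M5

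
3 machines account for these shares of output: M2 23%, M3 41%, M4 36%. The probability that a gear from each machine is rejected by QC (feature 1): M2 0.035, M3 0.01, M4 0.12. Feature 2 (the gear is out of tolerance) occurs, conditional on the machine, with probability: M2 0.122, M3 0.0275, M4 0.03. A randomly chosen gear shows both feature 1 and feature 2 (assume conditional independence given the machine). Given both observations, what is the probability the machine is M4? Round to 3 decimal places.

Compute prior × likelihood for every hypothesis:
  M2: 0.23 × 0.035 × 0.122 = 0.0009821
  M3: 0.41 × 0.01 × 0.0275 = 0.00011275
  M4: 0.36 × 0.12 × 0.03 = 0.001296
Normalizing constant = 0.00239085.
P(M4 | evidence) = 0.001296 / 0.00239085 ≈ 0.542.

0.542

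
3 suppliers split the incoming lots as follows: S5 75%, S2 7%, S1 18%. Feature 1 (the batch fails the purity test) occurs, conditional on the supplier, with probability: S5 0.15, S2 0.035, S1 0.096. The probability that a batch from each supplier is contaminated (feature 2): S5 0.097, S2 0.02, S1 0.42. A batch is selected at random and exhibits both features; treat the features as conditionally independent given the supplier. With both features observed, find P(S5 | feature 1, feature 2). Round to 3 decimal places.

0.599

Compute prior × likelihood for every hypothesis:
  S5: 0.75 × 0.15 × 0.097 = 0.0109125
  S2: 0.07 × 0.035 × 0.02 = 0.000049
  S1: 0.18 × 0.096 × 0.42 = 0.0072576
Sum = 0.0182191.
P(S5 | evidence) = 0.0109125 / 0.0182191 ≈ 0.599.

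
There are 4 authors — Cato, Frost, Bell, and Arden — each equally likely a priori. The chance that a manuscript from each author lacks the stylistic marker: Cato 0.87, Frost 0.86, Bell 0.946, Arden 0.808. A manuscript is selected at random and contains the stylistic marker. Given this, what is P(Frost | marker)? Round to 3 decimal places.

Taking complements, P(marker | each) = Cato 0.13, Frost 0.14, Bell 0.054, Arden 0.192.
With a uniform prior (1/4 each), posterior ∝ likelihood:
  Cato: 0.13
  Frost: 0.14
  Bell: 0.054
  Arden: 0.192
Sum = 0.516.
P(Frost | evidence) = 0.14 / 0.516 ≈ 0.271.

0.271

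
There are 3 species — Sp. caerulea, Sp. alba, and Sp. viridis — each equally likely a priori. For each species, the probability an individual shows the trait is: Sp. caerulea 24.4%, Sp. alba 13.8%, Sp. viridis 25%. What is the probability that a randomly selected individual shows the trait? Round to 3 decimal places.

Since the prior is uniform, the posterior is proportional to the likelihood:
  Sp. caerulea: 0.244
  Sp. alba: 0.138
  Sp. viridis: 0.25
P(trait) = (1/3) × (0.244 + 0.138 + 0.25) = 0.632/3 ≈ 0.211.

0.211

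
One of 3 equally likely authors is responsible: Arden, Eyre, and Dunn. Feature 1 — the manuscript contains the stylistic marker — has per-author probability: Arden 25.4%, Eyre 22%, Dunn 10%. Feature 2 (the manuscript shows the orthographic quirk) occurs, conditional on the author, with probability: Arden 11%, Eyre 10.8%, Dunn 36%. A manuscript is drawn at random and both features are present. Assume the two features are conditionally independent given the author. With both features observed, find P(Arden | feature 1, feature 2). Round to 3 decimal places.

0.319

Since the prior is uniform, the posterior is proportional to the likelihood:
  Arden: 0.254 × 0.11 = 0.02794
  Eyre: 0.22 × 0.108 = 0.02376
  Dunn: 0.1 × 0.36 = 0.036
Sum = 0.0877.
P(Arden | evidence) = 0.02794 / 0.0877 ≈ 0.319.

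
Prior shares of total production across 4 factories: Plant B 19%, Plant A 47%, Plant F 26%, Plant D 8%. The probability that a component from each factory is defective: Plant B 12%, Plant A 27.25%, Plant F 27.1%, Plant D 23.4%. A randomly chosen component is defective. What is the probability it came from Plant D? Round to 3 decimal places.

0.078

Unnormalized posteriors (prior × likelihood):
  Plant B: 0.19 × 0.12 = 0.0228
  Plant A: 0.47 × 0.2725 = 0.128075
  Plant F: 0.26 × 0.271 = 0.07046
  Plant D: 0.08 × 0.234 = 0.01872
Sum = 0.240055.
P(Plant D | evidence) = 0.01872 / 0.240055 ≈ 0.078.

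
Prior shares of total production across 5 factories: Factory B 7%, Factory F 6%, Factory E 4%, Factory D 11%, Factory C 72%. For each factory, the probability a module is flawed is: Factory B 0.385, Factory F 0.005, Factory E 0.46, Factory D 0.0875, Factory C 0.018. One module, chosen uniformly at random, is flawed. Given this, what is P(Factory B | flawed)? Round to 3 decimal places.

By Bayes' rule, posterior ∝ prior × likelihood:
  Factory B: 0.07 × 0.385 = 0.02695
  Factory F: 0.06 × 0.005 = 0.0003
  Factory E: 0.04 × 0.46 = 0.0184
  Factory D: 0.11 × 0.0875 = 0.009625
  Factory C: 0.72 × 0.018 = 0.01296
Total = 0.068235.
P(Factory B | evidence) = 0.02695 / 0.068235 ≈ 0.395.

0.395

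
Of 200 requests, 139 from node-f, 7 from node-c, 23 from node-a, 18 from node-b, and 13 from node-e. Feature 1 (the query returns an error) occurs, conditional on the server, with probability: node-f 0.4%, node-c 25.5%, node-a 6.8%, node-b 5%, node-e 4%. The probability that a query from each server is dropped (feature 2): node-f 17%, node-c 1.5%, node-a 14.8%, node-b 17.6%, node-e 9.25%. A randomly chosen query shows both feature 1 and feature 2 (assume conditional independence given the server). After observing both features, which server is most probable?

node-a

Compute prior × likelihood for every hypothesis:
  node-f: 0.695 × 0.004 × 0.17 = 0.0004726
  node-c: 0.035 × 0.255 × 0.015 = 0.000133875
  node-a: 0.115 × 0.068 × 0.148 = 0.00115736
  node-b: 0.09 × 0.05 × 0.176 = 0.000792
  node-e: 0.065 × 0.04 × 0.0925 = 0.0002405
Total = 0.002796335.
Largest term belongs to node-a, so node-a is most probable.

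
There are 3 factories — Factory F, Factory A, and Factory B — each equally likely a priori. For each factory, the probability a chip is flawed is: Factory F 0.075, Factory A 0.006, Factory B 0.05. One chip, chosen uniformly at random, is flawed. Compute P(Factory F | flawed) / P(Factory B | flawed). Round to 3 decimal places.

1.500

With a uniform prior (1/3 each), posterior ∝ likelihood:
  Factory F: 0.075
  Factory A: 0.006
  Factory B: 0.05
Sum = 0.131.
The ratio is 0.075 / 0.05 (the normalizer cancels) = 1.500.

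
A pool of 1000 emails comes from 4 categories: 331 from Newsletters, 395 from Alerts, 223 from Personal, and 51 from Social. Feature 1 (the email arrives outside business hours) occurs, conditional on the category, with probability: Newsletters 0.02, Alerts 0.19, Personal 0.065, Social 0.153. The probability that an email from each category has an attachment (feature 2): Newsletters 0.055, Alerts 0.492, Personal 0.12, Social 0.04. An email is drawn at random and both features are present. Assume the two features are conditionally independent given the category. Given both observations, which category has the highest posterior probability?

By Bayes' rule, posterior ∝ prior × likelihood:
  Newsletters: 0.331 × 0.02 × 0.055 = 0.0003641
  Alerts: 0.395 × 0.19 × 0.492 = 0.0369246
  Personal: 0.223 × 0.065 × 0.12 = 0.0017394
  Social: 0.051 × 0.153 × 0.04 = 0.00031212
Total = 0.03934022.
Largest term belongs to Alerts, so Alerts is most probable.

Alerts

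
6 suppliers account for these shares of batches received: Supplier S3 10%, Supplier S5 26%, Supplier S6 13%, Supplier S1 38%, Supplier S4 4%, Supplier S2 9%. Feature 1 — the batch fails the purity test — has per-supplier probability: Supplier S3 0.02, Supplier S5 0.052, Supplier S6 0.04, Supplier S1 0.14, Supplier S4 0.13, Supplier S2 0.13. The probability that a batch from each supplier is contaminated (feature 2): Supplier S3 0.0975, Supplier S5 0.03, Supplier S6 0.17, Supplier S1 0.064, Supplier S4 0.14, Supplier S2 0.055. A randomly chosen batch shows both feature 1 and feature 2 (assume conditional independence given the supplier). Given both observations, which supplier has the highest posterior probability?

Compute prior × likelihood for every hypothesis:
  Supplier S3: 0.1 × 0.02 × 0.0975 = 0.000195
  Supplier S5: 0.26 × 0.052 × 0.03 = 0.0004056
  Supplier S6: 0.13 × 0.04 × 0.17 = 0.000884
  Supplier S1: 0.38 × 0.14 × 0.064 = 0.0034048
  Supplier S4: 0.04 × 0.13 × 0.14 = 0.000728
  Supplier S2: 0.09 × 0.13 × 0.055 = 0.0006435
Sum = 0.0062609.
Largest term belongs to Supplier S1, so Supplier S1 is most probable.

Supplier S1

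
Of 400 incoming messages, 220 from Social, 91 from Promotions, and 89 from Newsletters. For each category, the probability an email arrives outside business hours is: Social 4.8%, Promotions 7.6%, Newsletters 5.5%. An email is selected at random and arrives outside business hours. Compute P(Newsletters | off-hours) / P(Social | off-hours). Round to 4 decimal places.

Unnormalized posteriors (prior × likelihood):
  Social: 0.55 × 0.048 = 0.0264
  Promotions: 0.2275 × 0.076 = 0.01729
  Newsletters: 0.2225 × 0.055 = 0.0122375
Total = 0.0559275.
The ratio is 0.0122375 / 0.0264 (the normalizer cancels) = 0.4635.

0.4635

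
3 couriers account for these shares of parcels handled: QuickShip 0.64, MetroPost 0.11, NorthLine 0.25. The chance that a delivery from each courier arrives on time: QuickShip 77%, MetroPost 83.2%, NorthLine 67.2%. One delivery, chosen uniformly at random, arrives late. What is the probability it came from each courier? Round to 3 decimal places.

Taking complements, P(late | each) = QuickShip 0.23, MetroPost 0.168, NorthLine 0.328.
By Bayes' rule, posterior ∝ prior × likelihood:
  QuickShip: 0.64 × 0.23 = 0.1472
  MetroPost: 0.11 × 0.168 = 0.01848
  NorthLine: 0.25 × 0.328 = 0.082
Normalizing constant = 0.24768.
P(QuickShip | late) = 0.1472/0.24768 ≈ 0.594
P(MetroPost | late) = 0.01848/0.24768 ≈ 0.075
P(NorthLine | late) = 0.082/0.24768 ≈ 0.331

QuickShip 0.594, MetroPost 0.075, NorthLine 0.331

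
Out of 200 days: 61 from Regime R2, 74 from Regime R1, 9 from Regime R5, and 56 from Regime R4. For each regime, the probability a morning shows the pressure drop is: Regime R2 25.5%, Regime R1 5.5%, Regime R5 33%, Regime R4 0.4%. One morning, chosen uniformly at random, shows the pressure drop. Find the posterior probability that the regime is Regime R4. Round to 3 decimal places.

Unnormalized posteriors (prior × likelihood):
  Regime R2: 0.305 × 0.255 = 0.077775
  Regime R1: 0.37 × 0.055 = 0.02035
  Regime R5: 0.045 × 0.33 = 0.01485
  Regime R4: 0.28 × 0.004 = 0.00112
Normalizing constant = 0.114095.
P(Regime R4 | evidence) = 0.00112 / 0.114095 ≈ 0.010.

0.010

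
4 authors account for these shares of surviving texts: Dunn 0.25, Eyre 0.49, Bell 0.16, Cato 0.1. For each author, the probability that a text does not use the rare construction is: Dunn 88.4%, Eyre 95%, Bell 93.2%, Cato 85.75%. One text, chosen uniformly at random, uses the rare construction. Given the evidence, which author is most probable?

Taking complements, P(rare-form | each) = Dunn 0.116, Eyre 0.05, Bell 0.068, Cato 0.1425.
Compute prior × likelihood for every hypothesis:
  Dunn: 0.25 × 0.116 = 0.029
  Eyre: 0.49 × 0.05 = 0.0245
  Bell: 0.16 × 0.068 = 0.01088
  Cato: 0.1 × 0.1425 = 0.01425
Total = 0.07863.
Largest term belongs to Dunn, so Dunn is most probable.

Dunn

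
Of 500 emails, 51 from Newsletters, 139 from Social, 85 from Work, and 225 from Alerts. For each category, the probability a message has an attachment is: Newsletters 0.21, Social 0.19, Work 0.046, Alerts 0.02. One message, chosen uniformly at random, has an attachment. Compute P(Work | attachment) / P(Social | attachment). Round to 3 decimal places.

Prior × likelihood for each hypothesis:
  Newsletters: 0.102 × 0.21 = 0.02142
  Social: 0.278 × 0.19 = 0.05282
  Work: 0.17 × 0.046 = 0.00782
  Alerts: 0.45 × 0.02 = 0.009
Sum = 0.09106.
The ratio is 0.00782 / 0.05282 (the normalizer cancels) = 0.148.

0.148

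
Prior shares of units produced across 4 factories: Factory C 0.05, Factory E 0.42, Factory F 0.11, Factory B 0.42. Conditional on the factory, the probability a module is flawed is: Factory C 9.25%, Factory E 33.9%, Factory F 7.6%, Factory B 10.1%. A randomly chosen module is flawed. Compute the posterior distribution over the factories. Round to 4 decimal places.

By Bayes' rule, posterior ∝ prior × likelihood:
  Factory C: 0.05 × 0.0925 = 0.004625
  Factory E: 0.42 × 0.339 = 0.14238
  Factory F: 0.11 × 0.076 = 0.00836
  Factory B: 0.42 × 0.101 = 0.04242
Sum = 0.197785.
P(Factory C | flawed) = 0.004625/0.197785 ≈ 0.0234
P(Factory E | flawed) = 0.14238/0.197785 ≈ 0.7199
P(Factory F | flawed) = 0.00836/0.197785 ≈ 0.0423
P(Factory B | flawed) = 0.04242/0.197785 ≈ 0.2145

Factory C 0.0234, Factory E 0.7199, Factory F 0.0423, Factory B 0.2145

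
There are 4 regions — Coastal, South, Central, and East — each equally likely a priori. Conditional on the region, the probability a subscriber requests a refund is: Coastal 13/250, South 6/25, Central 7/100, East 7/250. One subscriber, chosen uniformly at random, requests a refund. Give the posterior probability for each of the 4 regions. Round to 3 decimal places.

Coastal 0.133, South 0.615, Central 0.179, East 0.072

With a uniform prior (1/4 each), posterior ∝ likelihood:
  Coastal: 0.052
  South: 0.24
  Central: 0.07
  East: 0.028
Total = 0.39.
P(Coastal | refund) = 0.052/0.39 ≈ 0.133
P(South | refund) = 0.24/0.39 ≈ 0.615
P(Central | refund) = 0.07/0.39 ≈ 0.179
P(East | refund) = 0.028/0.39 ≈ 0.072
(Check: 0.133+0.615+0.179+0.072 = 0.999.)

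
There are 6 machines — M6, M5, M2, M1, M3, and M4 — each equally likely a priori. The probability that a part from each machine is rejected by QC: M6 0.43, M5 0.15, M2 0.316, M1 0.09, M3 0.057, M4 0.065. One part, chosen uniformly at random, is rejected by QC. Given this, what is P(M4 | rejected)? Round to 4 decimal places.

0.0587

With a uniform prior (1/6 each), posterior ∝ likelihood:
  M6: 0.43
  M5: 0.15
  M2: 0.316
  M1: 0.09
  M3: 0.057
  M4: 0.065
Total = 1.108.
P(M4 | evidence) = 0.065 / 1.108 ≈ 0.0587.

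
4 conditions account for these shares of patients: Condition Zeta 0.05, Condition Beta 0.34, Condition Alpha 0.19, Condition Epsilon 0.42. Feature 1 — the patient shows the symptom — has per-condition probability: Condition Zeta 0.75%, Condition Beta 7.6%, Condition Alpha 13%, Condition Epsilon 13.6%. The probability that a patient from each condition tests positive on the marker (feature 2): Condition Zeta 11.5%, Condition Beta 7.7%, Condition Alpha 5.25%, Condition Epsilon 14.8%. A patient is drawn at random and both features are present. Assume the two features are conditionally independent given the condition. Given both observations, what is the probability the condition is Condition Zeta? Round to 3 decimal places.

0.004

Prior × likelihood for each hypothesis:
  Condition Zeta: 0.05 × 0.0075 × 0.115 = 0.000043125
  Condition Beta: 0.34 × 0.076 × 0.077 = 0.00198968
  Condition Alpha: 0.19 × 0.13 × 0.0525 = 0.00129675
  Condition Epsilon: 0.42 × 0.136 × 0.148 = 0.00845376
Total = 0.011783315.
P(Condition Zeta | evidence) = 0.000043125 / 0.011783315 ≈ 0.004.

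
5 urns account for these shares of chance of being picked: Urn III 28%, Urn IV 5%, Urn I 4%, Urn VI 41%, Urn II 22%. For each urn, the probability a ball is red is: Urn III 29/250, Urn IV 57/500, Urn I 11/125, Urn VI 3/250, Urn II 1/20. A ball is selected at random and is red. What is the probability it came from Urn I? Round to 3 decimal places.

Compute prior × likelihood for every hypothesis:
  Urn III: 0.28 × 0.116 = 0.03248
  Urn IV: 0.05 × 0.114 = 0.0057
  Urn I: 0.04 × 0.088 = 0.00352
  Urn VI: 0.41 × 0.012 = 0.00492
  Urn II: 0.22 × 0.05 = 0.011
Total = 0.05762.
P(Urn I | evidence) = 0.00352 / 0.05762 ≈ 0.061.

0.061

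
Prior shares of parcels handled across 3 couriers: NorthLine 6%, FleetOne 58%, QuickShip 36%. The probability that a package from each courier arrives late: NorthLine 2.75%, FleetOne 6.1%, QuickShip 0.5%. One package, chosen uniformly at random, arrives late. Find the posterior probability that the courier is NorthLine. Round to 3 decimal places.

0.042

Prior × likelihood for each hypothesis:
  NorthLine: 0.06 × 0.0275 = 0.00165
  FleetOne: 0.58 × 0.061 = 0.03538
  QuickShip: 0.36 × 0.005 = 0.0018
Normalizing constant = 0.03883.
P(NorthLine | evidence) = 0.00165 / 0.03883 ≈ 0.042.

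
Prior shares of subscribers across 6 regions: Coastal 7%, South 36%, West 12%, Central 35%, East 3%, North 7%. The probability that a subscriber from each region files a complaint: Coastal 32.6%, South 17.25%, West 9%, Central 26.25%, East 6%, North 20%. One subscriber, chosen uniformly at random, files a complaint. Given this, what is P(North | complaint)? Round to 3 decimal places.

Prior × likelihood for each hypothesis:
  Coastal: 0.07 × 0.326 = 0.02282
  South: 0.36 × 0.1725 = 0.0621
  West: 0.12 × 0.09 = 0.0108
  Central: 0.35 × 0.2625 = 0.091875
  East: 0.03 × 0.06 = 0.0018
  North: 0.07 × 0.2 = 0.014
Normalizing constant = 0.203395.
P(North | evidence) = 0.014 / 0.203395 ≈ 0.069.

0.069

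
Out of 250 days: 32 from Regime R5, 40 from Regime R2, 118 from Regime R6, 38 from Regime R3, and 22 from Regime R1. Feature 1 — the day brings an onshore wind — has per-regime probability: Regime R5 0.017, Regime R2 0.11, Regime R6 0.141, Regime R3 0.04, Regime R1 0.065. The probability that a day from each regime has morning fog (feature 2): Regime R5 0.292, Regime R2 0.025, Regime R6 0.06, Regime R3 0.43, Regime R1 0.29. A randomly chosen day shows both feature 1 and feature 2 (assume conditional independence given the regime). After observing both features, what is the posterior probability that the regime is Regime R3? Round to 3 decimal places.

0.280

By Bayes' rule, posterior ∝ prior × likelihood:
  Regime R5: 0.128 × 0.017 × 0.292 = 0.000635392
  Regime R2: 0.16 × 0.11 × 0.025 = 0.00044
  Regime R6: 0.472 × 0.141 × 0.06 = 0.00399312
  Regime R3: 0.152 × 0.04 × 0.43 = 0.0026144
  Regime R1: 0.088 × 0.065 × 0.29 = 0.0016588
Sum = 0.009341712.
P(Regime R3 | evidence) = 0.0026144 / 0.009341712 ≈ 0.280.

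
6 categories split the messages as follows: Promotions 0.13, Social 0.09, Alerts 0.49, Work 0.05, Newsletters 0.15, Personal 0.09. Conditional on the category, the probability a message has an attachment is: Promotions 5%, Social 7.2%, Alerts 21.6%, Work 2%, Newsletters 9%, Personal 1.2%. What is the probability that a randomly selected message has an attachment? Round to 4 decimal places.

0.1344

By Bayes' rule, posterior ∝ prior × likelihood:
  Promotions: 0.13 × 0.05 = 0.0065
  Social: 0.09 × 0.072 = 0.00648
  Alerts: 0.49 × 0.216 = 0.10584
  Work: 0.05 × 0.02 = 0.001
  Newsletters: 0.15 × 0.09 = 0.0135
  Personal: 0.09 × 0.012 = 0.00108
P(attachment) = 0.0065 + 0.00648 + 0.10584 + 0.001 + 0.0135 + 0.00108 = 0.1344 → 0.1344.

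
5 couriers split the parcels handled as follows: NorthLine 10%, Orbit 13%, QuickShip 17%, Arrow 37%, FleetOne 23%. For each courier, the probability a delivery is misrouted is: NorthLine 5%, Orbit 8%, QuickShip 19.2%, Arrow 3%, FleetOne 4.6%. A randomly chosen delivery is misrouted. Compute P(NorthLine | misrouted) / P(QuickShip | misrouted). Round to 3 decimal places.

0.153

Compute prior × likelihood for every hypothesis:
  NorthLine: 0.1 × 0.05 = 0.005
  Orbit: 0.13 × 0.08 = 0.0104
  QuickShip: 0.17 × 0.192 = 0.03264
  Arrow: 0.37 × 0.03 = 0.0111
  FleetOne: 0.23 × 0.046 = 0.01058
Normalizing constant = 0.06972.
The ratio is 0.005 / 0.03264 (the normalizer cancels) = 0.153.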